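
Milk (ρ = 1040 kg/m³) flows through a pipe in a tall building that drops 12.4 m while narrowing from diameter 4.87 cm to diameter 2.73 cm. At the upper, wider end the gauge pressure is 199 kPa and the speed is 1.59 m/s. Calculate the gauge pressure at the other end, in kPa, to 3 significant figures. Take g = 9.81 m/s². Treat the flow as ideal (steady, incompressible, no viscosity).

Mass conservation (A₁v₁ = A₂v₂) gives v₂ = 1.59 × 18.6/5.85 = 5.06 m/s.
Applying Bernoulli between the two ends and solving for P₂: P₂ = P₁ + ½ρ(v₁² − v₂²) − ρgΔh.
P₂ = 199000 + ½·1040·(1.59² − 5.06²) − 1040·9.81·(−12.4) = 199000 + (-12000) − (-127000) = 314000 Pa.

P₂ ≈ 314 kPa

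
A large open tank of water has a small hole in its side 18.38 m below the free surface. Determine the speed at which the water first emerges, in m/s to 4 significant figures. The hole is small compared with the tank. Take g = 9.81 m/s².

Torricelli's result v = √(2gh) gives v = √(2·9.81·18.38) = 18.99 m/s.

v ≈ 18.99 m/s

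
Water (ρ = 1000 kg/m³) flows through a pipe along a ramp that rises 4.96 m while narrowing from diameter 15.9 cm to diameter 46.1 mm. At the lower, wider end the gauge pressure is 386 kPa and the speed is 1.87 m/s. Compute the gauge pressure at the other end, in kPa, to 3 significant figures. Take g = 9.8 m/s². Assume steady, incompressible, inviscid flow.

By continuity, v₂ = v₁·A₁/A₂ = 1.87·(199/16.7) = 22.2 m/s.
Bernoulli: P₁ + ½ρv₁² + ρg h₁ = P₂ + ½ρv₂² + ρg h₂, so P₂ = P₁ + ½ρ(v₁² − v₂²) − ρg(h₂ − h₁).
P₂ = 386000 + ½·1000·(1.87² − 22.2²) − 1000·9.8·(+4.96) = 386000 + (-246000) − (48600) = 91700 Pa.

P₂ = 91.7 kPa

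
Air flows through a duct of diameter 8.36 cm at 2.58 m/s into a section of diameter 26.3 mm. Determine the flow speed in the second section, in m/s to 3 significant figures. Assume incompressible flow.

v₂ ≈ 26.1 m/s

The volume flow rate is constant, so v₂ = (A₁/A₂)v₁ = (54.9/5.43)·2.58 = 26.1 m/s.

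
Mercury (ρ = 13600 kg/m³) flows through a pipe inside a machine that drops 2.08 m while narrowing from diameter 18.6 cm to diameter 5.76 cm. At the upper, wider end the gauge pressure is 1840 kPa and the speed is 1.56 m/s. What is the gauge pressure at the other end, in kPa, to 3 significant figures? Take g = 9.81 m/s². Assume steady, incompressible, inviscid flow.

Continuity gives A₁v₁ = A₂v₂, so v₂ = (272 cm²)/(26.1 cm²) × 1.56 m/s = 16.3 m/s.
Applying Bernoulli between the two ends and solving for P₂: P₂ = P₁ + ½ρ(v₁² − v₂²) − ρgΔh.
P₂ = 1840000 + ½·13600·(1.56² − 16.3²) − 13600·9.81·(−2.08) = 1840000 + (-1780000) − (-278000) = 335000 Pa.

P₂ = 335 kPa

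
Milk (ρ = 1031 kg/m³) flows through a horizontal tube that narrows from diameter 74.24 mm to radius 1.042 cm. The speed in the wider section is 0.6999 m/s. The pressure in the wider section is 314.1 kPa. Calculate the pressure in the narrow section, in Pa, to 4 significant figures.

Mass conservation (A₁v₁ = A₂v₂) gives v₂ = 0.6999 × 43.29/3.411 = 8.882 m/s.
Bernoulli (h₁ = h₂): P₁ − P₂ = ½ρ(v₂² − v₁²).
P₂ = P₁ − ½ρ(v₂² − v₁²) = 314100 − ½·1031·(8.882² − 0.6999²) = 314100 − 40420 = 273700 Pa.

273700 Pa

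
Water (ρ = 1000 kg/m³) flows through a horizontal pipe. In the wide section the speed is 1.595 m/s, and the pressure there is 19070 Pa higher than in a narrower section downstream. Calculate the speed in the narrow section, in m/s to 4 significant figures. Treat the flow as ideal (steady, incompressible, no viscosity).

v₂ ≈ 6.378 m/s

With h₁ = h₂, rearranging Bernoulli gives v₂ = √(v₁² + 2ΔP/ρ).
v₂ = √(1.595² + 2·19070/1000) = √(2.544 + 38.14) = 6.378 m/s.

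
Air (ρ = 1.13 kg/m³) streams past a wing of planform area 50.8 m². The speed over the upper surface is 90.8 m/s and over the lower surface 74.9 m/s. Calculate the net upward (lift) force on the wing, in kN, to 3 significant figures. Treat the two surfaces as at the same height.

From P + ½ρv² = const at equal height, P_low − P_up = ½ρ(v_up² − v_low²).
ΔP = ½·1.13·(90.8² − 74.9²) = 1490 Pa.
Lift = ΔP · A = 1490 × 50.8 = 75600 N.

75.6 kN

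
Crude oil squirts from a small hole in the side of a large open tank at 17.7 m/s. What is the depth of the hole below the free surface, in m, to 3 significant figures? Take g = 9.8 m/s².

Torricelli: v = √(2gh), so h = v²/(2g).
h = 17.7²/(2·9.8) = 313/19.60 = 16.0 m.

h = 16.0 m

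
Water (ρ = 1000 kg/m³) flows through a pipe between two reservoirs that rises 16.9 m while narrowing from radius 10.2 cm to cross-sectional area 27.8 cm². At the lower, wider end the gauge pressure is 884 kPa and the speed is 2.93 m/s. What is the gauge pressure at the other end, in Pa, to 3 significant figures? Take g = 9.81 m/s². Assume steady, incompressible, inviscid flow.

P₂ ≈ 129000 Pa

Mass conservation (A₁v₁ = A₂v₂) gives v₂ = 2.93 × 327/27.8 = 34.4 m/s.
Applying Bernoulli between the two ends and solving for P₂: P₂ = P₁ + ½ρ(v₁² − v₂²) − ρgΔh.
P₂ = 884000 + ½·1000·(2.93² − 34.4²) − 1000·9.81·(+16.9) = 884000 + (-589000) − (166000) = 129000 Pa.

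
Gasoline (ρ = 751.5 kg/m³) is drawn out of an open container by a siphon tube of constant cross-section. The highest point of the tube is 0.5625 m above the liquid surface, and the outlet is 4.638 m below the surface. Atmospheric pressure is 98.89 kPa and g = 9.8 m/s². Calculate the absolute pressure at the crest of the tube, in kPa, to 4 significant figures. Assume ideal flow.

From the surface to the outlet (both open to atmosphere, surface at rest): v = √(2g·h_out) = √(2·9.8·4.638) = 9.534 m/s.
The bore is uniform, so the speed at the crest is the same v. Bernoulli surface→crest: P_atm = P_top + ½ρv² + ρg·h_top.
P_top = 98890 − ½·751.5·9.534² − 751.5·9.8·0.5625 = 60590 Pa.

P_top = 60.59 kPa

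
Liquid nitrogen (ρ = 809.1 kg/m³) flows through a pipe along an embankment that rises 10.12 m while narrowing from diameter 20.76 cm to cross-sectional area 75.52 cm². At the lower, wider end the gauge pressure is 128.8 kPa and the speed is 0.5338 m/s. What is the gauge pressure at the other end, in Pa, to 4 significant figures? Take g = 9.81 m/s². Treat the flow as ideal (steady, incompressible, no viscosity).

P₂ = 46270 Pa

Mass conservation (A₁v₁ = A₂v₂) gives v₂ = 0.5338 × 338.5/75.52 = 2.393 m/s.
Applying Bernoulli between the two ends and solving for P₂: P₂ = P₁ + ½ρ(v₁² − v₂²) − ρgΔh.
P₂ = 128800 + ½·809.1·(0.5338² − 2.393²) − 809.1·9.81·(+10.12) = 128800 + (-2200) − (80330) = 46270 Pa.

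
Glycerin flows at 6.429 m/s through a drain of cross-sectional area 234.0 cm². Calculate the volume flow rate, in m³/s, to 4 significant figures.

Q = A·v = 0.02340 m² × 6.429 m/s = 0.1504 m³/s.

Q = 0.1504 m³/s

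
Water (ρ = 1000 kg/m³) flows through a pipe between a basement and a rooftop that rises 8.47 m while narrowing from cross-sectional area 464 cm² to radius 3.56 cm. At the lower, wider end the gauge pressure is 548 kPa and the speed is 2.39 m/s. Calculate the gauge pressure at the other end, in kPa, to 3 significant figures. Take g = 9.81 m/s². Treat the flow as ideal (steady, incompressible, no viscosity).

P₂ ≈ 79.9 kPa

Continuity gives A₁v₁ = A₂v₂, so v₂ = (464 cm²)/(39.8 cm²) × 2.39 m/s = 27.9 m/s.
Energy conservation along the streamline gives P₂ = P₁ − ½ρ(v₂² − v₁²) − ρg(h₂ − h₁).
P₂ = 548000 + ½·1000·(2.39² − 27.9²) − 1000·9.81·(+8.47) = 548000 + (-385000) − (83100) = 79900 Pa.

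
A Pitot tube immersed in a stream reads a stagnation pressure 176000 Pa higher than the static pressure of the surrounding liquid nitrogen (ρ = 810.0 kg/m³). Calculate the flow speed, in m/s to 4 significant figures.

Bernoulli between the free stream and the stagnation point: ½ρv² = P_stag − P_static.
v = √(2ΔP/ρ) = √(2·176000/810.0) = 20.85 m/s.

v = 20.85 m/s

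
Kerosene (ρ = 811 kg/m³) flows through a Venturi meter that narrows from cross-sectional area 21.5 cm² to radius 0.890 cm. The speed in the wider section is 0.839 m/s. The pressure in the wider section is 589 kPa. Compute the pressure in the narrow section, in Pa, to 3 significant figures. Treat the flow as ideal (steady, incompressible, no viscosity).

P₂ = 568000 Pa

The volume flow rate is constant, so v₂ = (A₁/A₂)v₁ = (21.5/2.49)·0.839 = 7.25 m/s.
Along the horizontal streamline, P + ½ρv² is constant.
P₂ = P₁ − ½ρ(v₂² − v₁²) = 589000 − ½·811·(7.25² − 0.839²) = 589000 − 21000 = 568000 Pa.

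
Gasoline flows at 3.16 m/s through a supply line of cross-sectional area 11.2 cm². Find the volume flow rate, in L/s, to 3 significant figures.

Q = A·v = 0.00112 m² × 3.16 m/s = 0.00354 m³/s.
Converting: 0.00354 m³/s × 1000 = 3.54 L/s.

Q ≈ 3.54 L/s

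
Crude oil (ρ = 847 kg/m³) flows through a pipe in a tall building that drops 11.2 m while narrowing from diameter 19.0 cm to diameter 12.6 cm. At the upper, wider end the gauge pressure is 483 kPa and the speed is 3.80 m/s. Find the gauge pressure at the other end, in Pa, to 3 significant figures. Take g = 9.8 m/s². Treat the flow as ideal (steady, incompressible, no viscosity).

550000 Pa

By continuity, v₂ = v₁·A₁/A₂ = 3.80·(284/125) = 8.64 m/s.
Bernoulli: P₁ + ½ρv₁² + ρg h₁ = P₂ + ½ρv₂² + ρg h₂, so P₂ = P₁ + ½ρ(v₁² − v₂²) − ρg(h₂ − h₁).
P₂ = 483000 + ½·847·(3.80² − 8.64²) − 847·9.8·(−11.2) = 483000 + (-25500) − (-93000) = 550000 Pa.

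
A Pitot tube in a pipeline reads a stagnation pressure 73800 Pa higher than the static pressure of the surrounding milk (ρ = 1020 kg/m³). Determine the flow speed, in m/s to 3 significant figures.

v ≈ 12.0 m/s

The dynamic pressure equals the rise in static pressure at the stagnation point: ΔP = ½ρv².
v = √(2ΔP/ρ) = √(2·73800/1020) = 12.0 m/s.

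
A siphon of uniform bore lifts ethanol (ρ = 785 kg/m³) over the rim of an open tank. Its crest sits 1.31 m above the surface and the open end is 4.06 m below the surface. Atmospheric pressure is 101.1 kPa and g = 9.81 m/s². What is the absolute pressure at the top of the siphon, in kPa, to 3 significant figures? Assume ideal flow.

Bernoulli surface→outlet gives ½v² = g·h_out, so v = √(2·9.81·4.06) = 8.93 m/s.
The bore is uniform, so the speed at the crest is the same v. Bernoulli surface→crest: P_atm = P_top + ½ρv² + ρg·h_top.
P_top = 101100 − ½·785·8.93² − 785·9.81·1.31 = 59700 Pa.

P_top ≈ 59.7 kPa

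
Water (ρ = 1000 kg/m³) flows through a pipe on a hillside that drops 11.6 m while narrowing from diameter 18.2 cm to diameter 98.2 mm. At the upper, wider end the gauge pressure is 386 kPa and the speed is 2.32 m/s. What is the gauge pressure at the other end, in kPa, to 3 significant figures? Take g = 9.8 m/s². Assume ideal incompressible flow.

The volume flow rate is constant, so v₂ = (A₁/A₂)v₁ = (260/75.7)·2.32 = 7.97 m/s.
Bernoulli: P₁ + ½ρv₁² + ρg h₁ = P₂ + ½ρv₂² + ρg h₂, so P₂ = P₁ + ½ρ(v₁² − v₂²) − ρg(h₂ − h₁).
P₂ = 386000 + ½·1000·(2.32² − 7.97²) − 1000·9.8·(−11.6) = 386000 + (-29100) − (-114000) = 471000 Pa.

P₂ ≈ 471 kPa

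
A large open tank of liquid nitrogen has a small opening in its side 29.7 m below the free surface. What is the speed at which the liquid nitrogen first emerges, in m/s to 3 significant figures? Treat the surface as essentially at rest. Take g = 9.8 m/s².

v ≈ 24.1 m/s

With the surface at rest and both surface and jet at atmospheric pressure, Bernoulli gives ρg h = ½ρv², so v = √(2gh) = √(2·9.8·29.7) = 24.1 m/s.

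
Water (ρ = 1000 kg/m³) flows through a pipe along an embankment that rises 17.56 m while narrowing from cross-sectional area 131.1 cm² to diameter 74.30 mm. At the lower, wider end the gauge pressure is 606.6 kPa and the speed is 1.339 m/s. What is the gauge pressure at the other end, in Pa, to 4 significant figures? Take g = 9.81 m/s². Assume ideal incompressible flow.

P₂ = 427000 Pa

Mass conservation (A₁v₁ = A₂v₂) gives v₂ = 1.339 × 131.1/43.36 = 4.049 m/s.
Energy conservation along the streamline gives P₂ = P₁ − ½ρ(v₂² − v₁²) − ρg(h₂ − h₁).
P₂ = 606600 + ½·1000·(1.339² − 4.049²) − 1000·9.81·(+17.56) = 606600 + (-7300) − (172300) = 427000 Pa.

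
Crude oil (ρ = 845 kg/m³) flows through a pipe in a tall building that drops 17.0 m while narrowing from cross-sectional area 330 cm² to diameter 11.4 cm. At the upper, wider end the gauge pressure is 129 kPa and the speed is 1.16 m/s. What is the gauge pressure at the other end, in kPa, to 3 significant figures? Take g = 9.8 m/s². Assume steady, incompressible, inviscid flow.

P₂ ≈ 264 kPa

By continuity, v₂ = v₁·A₁/A₂ = 1.16·(330/102) = 3.75 m/s.
Applying Bernoulli between the two ends and solving for P₂: P₂ = P₁ + ½ρ(v₁² − v₂²) − ρgΔh.
P₂ = 129000 + ½·845·(1.16² − 3.75²) − 845·9.8·(−17.0) = 129000 + (-5370) − (-141000) = 264000 Pa.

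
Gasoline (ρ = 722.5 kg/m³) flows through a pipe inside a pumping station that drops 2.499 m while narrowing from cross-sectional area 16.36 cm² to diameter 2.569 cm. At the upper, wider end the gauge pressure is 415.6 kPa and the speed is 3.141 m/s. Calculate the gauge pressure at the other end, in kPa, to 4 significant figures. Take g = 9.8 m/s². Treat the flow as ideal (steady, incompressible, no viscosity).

Continuity gives A₁v₁ = A₂v₂, so v₂ = (16.36 cm²)/(5.183 cm²) × 3.141 m/s = 9.914 m/s.
Applying Bernoulli between the two ends and solving for P₂: P₂ = P₁ + ½ρ(v₁² − v₂²) − ρgΔh.
P₂ = 415600 + ½·722.5·(3.141² − 9.914²) − 722.5·9.8·(−2.499) = 415600 + (-31940) − (-17690) = 401400 Pa.

P₂ ≈ 401.4 kPa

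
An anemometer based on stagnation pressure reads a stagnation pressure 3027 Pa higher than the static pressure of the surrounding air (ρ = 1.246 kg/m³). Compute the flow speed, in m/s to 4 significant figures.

69.70 m/s

The dynamic pressure equals the rise in static pressure at the stagnation point: ΔP = ½ρv².
v = √(2ΔP/ρ) = √(2·3027/1.246) = 69.70 m/s.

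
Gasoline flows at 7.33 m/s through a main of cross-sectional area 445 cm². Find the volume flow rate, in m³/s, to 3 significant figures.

0.326 m³/s

Q = A·v = 0.0445 m² × 7.33 m/s = 0.326 m³/s.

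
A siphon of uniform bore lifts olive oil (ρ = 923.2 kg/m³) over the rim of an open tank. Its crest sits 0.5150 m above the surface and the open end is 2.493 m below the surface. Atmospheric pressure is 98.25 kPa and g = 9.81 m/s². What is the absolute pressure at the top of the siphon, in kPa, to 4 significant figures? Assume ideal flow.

71.01 kPa

Bernoulli surface→outlet gives ½v² = g·h_out, so v = √(2·9.81·2.493) = 6.994 m/s.
With constant cross-section the crest speed equals v; applying Bernoulli from the surface up to the crest, P_top = P_atm − ½ρv² − ρg·h_top.
P_top = 98250 − ½·923.2·6.994² − 923.2·9.81·0.5150 = 71010 Pa.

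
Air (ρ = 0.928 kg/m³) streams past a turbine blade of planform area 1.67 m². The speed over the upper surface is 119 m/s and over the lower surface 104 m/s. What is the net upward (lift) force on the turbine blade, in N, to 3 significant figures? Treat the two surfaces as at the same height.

2590 N

From P + ½ρv² = const at equal height, P_low − P_up = ½ρ(v_up² − v_low²).
ΔP = ½·0.928·(119² − 104²) = 1550 Pa.
Lift = ΔP · A = 1550 × 1.67 = 2590 N.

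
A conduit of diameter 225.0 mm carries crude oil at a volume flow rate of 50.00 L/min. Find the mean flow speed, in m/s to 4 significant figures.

v = 0.02096 m/s

Q = 50.00 L/min = 0.0008333 m³/s.
v = Q/A = 0.0008333 / 0.03976 = 0.02096 m/s.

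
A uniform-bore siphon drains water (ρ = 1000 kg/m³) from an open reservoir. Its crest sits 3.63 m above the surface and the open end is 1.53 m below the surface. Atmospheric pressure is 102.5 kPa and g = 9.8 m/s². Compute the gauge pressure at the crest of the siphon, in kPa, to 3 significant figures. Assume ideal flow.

-50.6 kPa

Bernoulli surface→outlet gives ½v² = g·h_out, so v = √(2·9.8·1.53) = 5.48 m/s.
The bore is uniform, so the speed at the crest is the same v. Bernoulli surface→crest: P_atm = P_top + ½ρv² + ρg·h_top.
P_top = 102500 − ½·1000·5.48² − 1000·9.8·3.63 = 51900 Pa. So P_gauge = P_top − P_atm = -50600 Pa.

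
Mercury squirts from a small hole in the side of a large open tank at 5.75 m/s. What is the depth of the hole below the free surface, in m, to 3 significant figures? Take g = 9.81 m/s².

h = 1.69 m

For a small hole in a large open tank, ½v² = gh, giving h = v²/(2g).
h = 5.75²/(2·9.81) = 33.1/19.62 = 1.69 m.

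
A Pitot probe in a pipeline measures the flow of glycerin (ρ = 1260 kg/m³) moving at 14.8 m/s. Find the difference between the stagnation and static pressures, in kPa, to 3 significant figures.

ΔP = 138 kPa

The dynamic pressure equals the rise in static pressure at the stagnation point: ΔP = ½ρv².
ΔP = ½·1260·14.8² = 138000 Pa.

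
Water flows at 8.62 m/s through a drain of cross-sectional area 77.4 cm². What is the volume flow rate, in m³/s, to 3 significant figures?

0.0667 m³/s

Q = A·v = 0.00774 m² × 8.62 m/s = 0.0667 m³/s.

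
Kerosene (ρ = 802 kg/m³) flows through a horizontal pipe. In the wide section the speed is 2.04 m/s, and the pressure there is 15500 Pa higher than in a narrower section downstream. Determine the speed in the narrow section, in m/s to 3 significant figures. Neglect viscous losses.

v₂ ≈ 6.54 m/s

Along the level pipe P + ½ρv² is conserved, hence v₂² = v₁² + 2(P₁ − P₂)/ρ.
v₂ = √(2.04² + 2·15500/802) = √(4.16 + 38.7) = 6.54 m/s.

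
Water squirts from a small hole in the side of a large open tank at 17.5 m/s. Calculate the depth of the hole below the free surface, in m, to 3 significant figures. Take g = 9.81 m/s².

For a small hole in a large open tank, ½v² = gh, giving h = v²/(2g).
h = 17.5²/(2·9.81) = 306/19.62 = 15.6 m.

h ≈ 15.6 m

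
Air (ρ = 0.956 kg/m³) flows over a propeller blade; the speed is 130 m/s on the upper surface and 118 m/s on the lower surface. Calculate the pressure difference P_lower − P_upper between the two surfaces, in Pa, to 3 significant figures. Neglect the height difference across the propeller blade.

With negligible Δh, P + ½ρv² is constant, so P_low − P_up = ½ρ(v_up² − v_low²).
ΔP = ½·0.956·(130² − 118²) = 1420 Pa.

ΔP ≈ 1420 Pa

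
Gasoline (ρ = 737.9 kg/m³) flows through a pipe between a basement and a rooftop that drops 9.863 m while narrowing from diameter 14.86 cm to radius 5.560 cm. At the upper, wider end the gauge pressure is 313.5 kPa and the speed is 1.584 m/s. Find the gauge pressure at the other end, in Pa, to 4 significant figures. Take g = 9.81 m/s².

The volume flow rate is constant, so v₂ = (A₁/A₂)v₁ = (173.4/97.12)·1.584 = 2.829 m/s.
Bernoulli: P₁ + ½ρv₁² + ρg h₁ = P₂ + ½ρv₂² + ρg h₂, so P₂ = P₁ + ½ρ(v₁² − v₂²) − ρg(h₂ − h₁).
P₂ = 313500 + ½·737.9·(1.584² − 2.829²) − 737.9·9.81·(−9.863) = 313500 + (-2026) − (-71400) = 382900 Pa.

382900 Pa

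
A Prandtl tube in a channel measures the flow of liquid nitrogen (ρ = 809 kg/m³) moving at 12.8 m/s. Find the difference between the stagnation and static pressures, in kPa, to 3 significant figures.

The dynamic pressure equals the rise in static pressure at the stagnation point: ΔP = ½ρv².
ΔP = ½·809·12.8² = 66300 Pa.

ΔP = 66.3 kPa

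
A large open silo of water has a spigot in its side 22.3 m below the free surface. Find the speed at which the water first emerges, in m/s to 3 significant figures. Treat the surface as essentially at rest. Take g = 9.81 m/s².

Torricelli's result v = √(2gh) gives v = √(2·9.81·22.3) = 20.9 m/s.

v ≈ 20.9 m/s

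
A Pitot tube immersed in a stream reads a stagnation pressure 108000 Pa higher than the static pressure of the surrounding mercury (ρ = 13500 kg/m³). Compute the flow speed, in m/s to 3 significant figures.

Bernoulli between the free stream and the stagnation point: ½ρv² = P_stag − P_static.
v = √(2ΔP/ρ) = √(2·108000/13500) = 4.00 m/s.

v ≈ 4.00 m/s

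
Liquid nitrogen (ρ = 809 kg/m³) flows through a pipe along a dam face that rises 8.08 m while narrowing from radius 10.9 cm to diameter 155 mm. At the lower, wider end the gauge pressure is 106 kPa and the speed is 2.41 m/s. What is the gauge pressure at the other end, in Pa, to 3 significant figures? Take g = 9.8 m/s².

P₂ ≈ 35100 Pa

The volume flow rate is constant, so v₂ = (A₁/A₂)v₁ = (373/189)·2.41 = 4.77 m/s.
Energy conservation along the streamline gives P₂ = P₁ − ½ρ(v₂² − v₁²) − ρg(h₂ − h₁).
P₂ = 106000 + ½·809·(2.41² − 4.77²) − 809·9.8·(+8.08) = 106000 + (-6840) − (64100) = 35100 Pa.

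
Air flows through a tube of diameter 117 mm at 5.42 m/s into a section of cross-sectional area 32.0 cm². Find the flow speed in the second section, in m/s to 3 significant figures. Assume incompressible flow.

The volume flow rate is constant, so v₂ = (A₁/A₂)v₁ = (108/32.0)·5.42 = 18.2 m/s.

v₂ ≈ 18.2 m/s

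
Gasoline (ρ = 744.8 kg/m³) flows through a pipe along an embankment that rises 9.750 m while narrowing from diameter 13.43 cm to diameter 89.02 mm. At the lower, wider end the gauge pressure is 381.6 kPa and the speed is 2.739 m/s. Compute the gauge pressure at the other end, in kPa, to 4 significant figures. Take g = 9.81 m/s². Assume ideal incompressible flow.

P₂ ≈ 298.7 kPa

Continuity gives A₁v₁ = A₂v₂, so v₂ = (141.7 cm²)/(62.24 cm²) × 2.739 m/s = 6.234 m/s.
Applying Bernoulli between the two ends and solving for P₂: P₂ = P₁ + ½ρ(v₁² − v₂²) − ρgΔh.
P₂ = 381600 + ½·744.8·(2.739² − 6.234²) − 744.8·9.81·(+9.750) = 381600 + (-11680) − (71240) = 298700 Pa.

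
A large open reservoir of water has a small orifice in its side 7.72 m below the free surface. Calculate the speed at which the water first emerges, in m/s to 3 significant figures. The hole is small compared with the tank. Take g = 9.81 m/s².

v = 12.3 m/s

Torricelli's result v = √(2gh) gives v = √(2·9.81·7.72) = 12.3 m/s.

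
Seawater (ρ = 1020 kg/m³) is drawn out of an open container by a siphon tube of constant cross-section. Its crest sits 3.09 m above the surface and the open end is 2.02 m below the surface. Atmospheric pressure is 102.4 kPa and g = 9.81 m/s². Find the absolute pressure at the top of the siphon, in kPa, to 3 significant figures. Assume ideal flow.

P_top ≈ 51.3 kPa

Bernoulli surface→outlet gives ½v² = g·h_out, so v = √(2·9.81·2.02) = 6.30 m/s.
The bore is uniform, so the speed at the crest is the same v. Bernoulli surface→crest: P_atm = P_top + ½ρv² + ρg·h_top.
P_top = 102400 − ½·1020·6.30² − 1020·9.81·3.09 = 51300 Pa.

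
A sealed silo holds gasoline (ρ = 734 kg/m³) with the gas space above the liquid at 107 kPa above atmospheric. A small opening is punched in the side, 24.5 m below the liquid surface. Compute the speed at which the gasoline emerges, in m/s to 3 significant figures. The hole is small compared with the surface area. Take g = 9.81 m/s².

v ≈ 27.8 m/s

Take point 1 at the surface (v₁ ≈ 0) and point 2 at the hole (at atmospheric pressure). Bernoulli: P₁ + ρg h = P_atm + ½ρv₂².
With P₁ − P_atm = 107000 Pa, v₂ = √(2gh + 2ΔP/ρ) = √(2·9.81·24.5 + 2·107000/734) = 27.8 m/s.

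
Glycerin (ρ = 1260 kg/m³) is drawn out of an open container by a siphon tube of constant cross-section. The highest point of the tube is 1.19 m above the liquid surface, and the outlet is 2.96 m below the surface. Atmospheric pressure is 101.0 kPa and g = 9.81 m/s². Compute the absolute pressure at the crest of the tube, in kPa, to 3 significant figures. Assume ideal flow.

The outlet speed comes from Torricelli: v = √(2g·2.96) = 7.62 m/s.
Continuity keeps v the same throughout the tube; from surface to crest, P_atm + 0 = P_top + ½ρv² + ρg·h_top.
P_top = 101000 − ½·1260·7.62² − 1260·9.81·1.19 = 49700 Pa.

P_top = 49.7 kPa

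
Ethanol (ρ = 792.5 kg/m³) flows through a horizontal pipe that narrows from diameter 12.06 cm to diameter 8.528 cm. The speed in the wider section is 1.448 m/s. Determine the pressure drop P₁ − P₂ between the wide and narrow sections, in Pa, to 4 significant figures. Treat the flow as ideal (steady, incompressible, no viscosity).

ΔP ≈ 2492 Pa

The volume flow rate is constant, so v₂ = (A₁/A₂)v₁ = (114.2/57.12)·1.448 = 2.896 m/s.
With no height change, Bernoulli's equation is P₁ + ½ρv₁² = P₂ + ½ρv₂².
P₁ − P₂ = ½·792.5·(2.896² − 1.448²) = ½·792.5·6.289 = 2492 Pa.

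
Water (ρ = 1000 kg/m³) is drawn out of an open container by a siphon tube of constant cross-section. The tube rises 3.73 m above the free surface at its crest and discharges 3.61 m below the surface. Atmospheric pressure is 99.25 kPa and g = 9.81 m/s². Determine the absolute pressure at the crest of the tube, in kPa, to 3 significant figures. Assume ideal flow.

P_top ≈ 27.2 kPa

From the surface to the outlet (both open to atmosphere, surface at rest): v = √(2g·h_out) = √(2·9.81·3.61) = 8.42 m/s.
Continuity keeps v the same throughout the tube; from surface to crest, P_atm + 0 = P_top + ½ρv² + ρg·h_top.
P_top = 99250 − ½·1000·8.42² − 1000·9.81·3.73 = 27200 Pa.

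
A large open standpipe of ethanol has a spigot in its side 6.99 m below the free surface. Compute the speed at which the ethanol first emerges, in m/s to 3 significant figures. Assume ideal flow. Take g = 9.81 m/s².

Torricelli's result v = √(2gh) gives v = √(2·9.81·6.99) = 11.7 m/s.

v ≈ 11.7 m/s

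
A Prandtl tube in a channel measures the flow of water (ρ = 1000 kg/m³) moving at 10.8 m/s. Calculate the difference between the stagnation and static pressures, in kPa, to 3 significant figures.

ΔP ≈ 58.3 kPa

Bernoulli between the free stream and the stagnation point: ½ρv² = P_stag − P_static.
ΔP = ½·1000·10.8² = 58300 Pa.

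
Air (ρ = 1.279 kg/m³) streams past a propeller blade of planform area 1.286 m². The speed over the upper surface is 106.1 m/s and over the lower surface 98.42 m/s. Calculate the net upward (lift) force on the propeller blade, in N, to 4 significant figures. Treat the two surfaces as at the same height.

F = 1292 N

With equal heights on the two surfaces, Bernoulli gives P_lower − P_upper = ½ρ(v_upper² − v_lower²).
ΔP = ½·1.279·(106.1² − 98.42²) = 1004 Pa.
Lift = ΔP · A = 1004 × 1.286 = 1292 N.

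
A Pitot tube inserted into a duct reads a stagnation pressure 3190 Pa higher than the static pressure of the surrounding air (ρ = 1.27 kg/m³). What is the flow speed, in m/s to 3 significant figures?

The dynamic pressure equals the rise in static pressure at the stagnation point: ΔP = ½ρv².
v = √(2ΔP/ρ) = √(2·3190/1.27) = 70.9 m/s.

70.9 m/s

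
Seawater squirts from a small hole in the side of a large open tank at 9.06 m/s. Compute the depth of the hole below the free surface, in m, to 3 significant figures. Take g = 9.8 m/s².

h ≈ 4.19 m

Torricelli: v = √(2gh), so h = v²/(2g).
h = 9.06²/(2·9.8) = 82.1/19.60 = 4.19 m.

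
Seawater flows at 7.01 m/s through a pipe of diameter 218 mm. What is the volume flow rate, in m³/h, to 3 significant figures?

Q = A·v = 0.0373 m² × 7.01 m/s = 0.262 m³/s.
Converting: 0.262 m³/s × 3600 = 942 m³/h.

Q = 942 m³/h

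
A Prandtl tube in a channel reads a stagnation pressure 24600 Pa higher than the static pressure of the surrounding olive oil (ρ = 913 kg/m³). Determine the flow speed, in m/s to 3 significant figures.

v ≈ 7.34 m/s

The dynamic pressure equals the rise in static pressure at the stagnation point: ΔP = ½ρv².
v = √(2ΔP/ρ) = √(2·24600/913) = 7.34 m/s.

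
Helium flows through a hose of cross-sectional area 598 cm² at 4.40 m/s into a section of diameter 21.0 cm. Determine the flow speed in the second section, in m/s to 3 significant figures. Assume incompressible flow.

7.60 m/s

By continuity, v₂ = v₁·A₁/A₂ = 4.40·(598/346) = 7.60 m/s.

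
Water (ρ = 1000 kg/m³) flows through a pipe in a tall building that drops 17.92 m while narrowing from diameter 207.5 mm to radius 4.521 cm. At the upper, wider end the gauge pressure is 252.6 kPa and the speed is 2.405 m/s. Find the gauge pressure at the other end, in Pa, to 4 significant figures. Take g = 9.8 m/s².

By continuity, v₂ = v₁·A₁/A₂ = 2.405·(338.2/64.21) = 12.67 m/s.
Energy conservation along the streamline gives P₂ = P₁ − ½ρ(v₂² − v₁²) − ρg(h₂ − h₁).
P₂ = 252600 + ½·1000·(2.405² − 12.67²) − 1000·9.8·(−17.92) = 252600 + (-77320) − (-175600) = 350900 Pa.

P₂ ≈ 350900 Pa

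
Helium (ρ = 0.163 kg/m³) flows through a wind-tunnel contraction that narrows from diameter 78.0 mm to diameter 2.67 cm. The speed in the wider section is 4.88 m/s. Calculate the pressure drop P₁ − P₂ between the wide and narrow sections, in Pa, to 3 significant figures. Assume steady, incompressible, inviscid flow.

The volume flow rate is constant, so v₂ = (A₁/A₂)v₁ = (47.8/5.60)·4.88 = 41.6 m/s.
Bernoulli (h₁ = h₂): P₁ − P₂ = ½ρ(v₂² − v₁²).
P₁ − P₂ = ½·0.163·(41.6² − 4.88²) = ½·0.163·1710 = 139 Pa.

139 Pa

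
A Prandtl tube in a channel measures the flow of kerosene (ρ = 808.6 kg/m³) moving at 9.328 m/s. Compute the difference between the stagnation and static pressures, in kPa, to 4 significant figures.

At the stagnation point the flow is brought to rest, so Bernoulli gives P_stag − P_static = ½ρv².
ΔP = ½·808.6·9.328² = 35180 Pa.

ΔP = 35.18 kPa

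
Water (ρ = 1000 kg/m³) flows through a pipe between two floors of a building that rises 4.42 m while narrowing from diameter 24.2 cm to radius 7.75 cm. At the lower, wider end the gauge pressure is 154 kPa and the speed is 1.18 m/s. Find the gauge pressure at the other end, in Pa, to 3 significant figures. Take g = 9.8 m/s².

107000 Pa

The volume flow rate is constant, so v₂ = (A₁/A₂)v₁ = (460/189)·1.18 = 2.88 m/s.
Bernoulli: P₁ + ½ρv₁² + ρg h₁ = P₂ + ½ρv₂² + ρg h₂, so P₂ = P₁ + ½ρ(v₁² − v₂²) − ρg(h₂ − h₁).
P₂ = 154000 + ½·1000·(1.18² − 2.88²) − 1000·9.8·(+4.42) = 154000 + (-3440) − (43300) = 107000 Pa.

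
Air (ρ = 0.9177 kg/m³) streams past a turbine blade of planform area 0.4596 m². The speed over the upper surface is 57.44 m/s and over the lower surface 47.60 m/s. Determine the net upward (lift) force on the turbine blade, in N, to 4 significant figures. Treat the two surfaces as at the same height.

F ≈ 218.0 N

With equal heights on the two surfaces, Bernoulli gives P_lower − P_upper = ½ρ(v_upper² − v_lower²).
ΔP = ½·0.9177·(57.44² − 47.60²) = 474.3 Pa.
Lift = ΔP · A = 474.3 × 0.4596 = 218.0 N.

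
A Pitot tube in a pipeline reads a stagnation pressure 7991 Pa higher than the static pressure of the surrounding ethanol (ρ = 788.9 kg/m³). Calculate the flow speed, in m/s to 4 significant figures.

v = 4.501 m/s

The dynamic pressure equals the rise in static pressure at the stagnation point: ΔP = ½ρv².
v = √(2ΔP/ρ) = √(2·7991/788.9) = 4.501 m/s.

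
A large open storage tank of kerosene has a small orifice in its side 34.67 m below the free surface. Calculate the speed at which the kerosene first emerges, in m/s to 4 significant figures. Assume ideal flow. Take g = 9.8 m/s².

26.07 m/s

Torricelli's result v = √(2gh) gives v = √(2·9.8·34.67) = 26.07 m/s.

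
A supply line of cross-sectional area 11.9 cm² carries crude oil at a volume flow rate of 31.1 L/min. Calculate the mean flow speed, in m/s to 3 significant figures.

Q = 31.1 L/min = 0.000518 m³/s.
v = Q/A = 0.000518 / 0.00119 = 0.436 m/s.

0.436 m/s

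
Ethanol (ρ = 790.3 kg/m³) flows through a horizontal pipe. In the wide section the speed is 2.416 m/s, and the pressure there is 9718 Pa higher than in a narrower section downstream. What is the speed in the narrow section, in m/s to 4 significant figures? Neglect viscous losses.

Horizontal Bernoulli: P₁ + ½ρv₁² = P₂ + ½ρv₂², so v₂² = v₁² + 2(P₁ − P₂)/ρ.
v₂ = √(2.416² + 2·9718/790.3) = √(5.837 + 24.59) = 5.516 m/s.

v₂ ≈ 5.516 m/s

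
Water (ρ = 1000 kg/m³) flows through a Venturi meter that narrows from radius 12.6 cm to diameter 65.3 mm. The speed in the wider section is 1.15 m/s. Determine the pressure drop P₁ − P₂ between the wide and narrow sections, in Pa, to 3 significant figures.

The volume flow rate is constant, so v₂ = (A₁/A₂)v₁ = (499/33.5)·1.15 = 17.1 m/s.
The pipe is horizontal, so Bernoulli reduces to P₁ + ½ρv₁² = P₂ + ½ρv₂².
P₁ − P₂ = ½·1000·(17.1² − 1.15²) = ½·1000·292 = 146000 Pa.

ΔP ≈ 146000 Pa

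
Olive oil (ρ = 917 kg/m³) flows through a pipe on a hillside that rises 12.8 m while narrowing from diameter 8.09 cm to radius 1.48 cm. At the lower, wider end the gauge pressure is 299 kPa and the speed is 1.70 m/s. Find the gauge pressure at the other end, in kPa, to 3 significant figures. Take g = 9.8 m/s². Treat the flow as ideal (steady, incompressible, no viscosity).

P₂ ≈ 111 kPa

Continuity gives A₁v₁ = A₂v₂, so v₂ = (51.4 cm²)/(6.88 cm²) × 1.70 m/s = 12.7 m/s.
Applying Bernoulli between the two ends and solving for P₂: P₂ = P₁ + ½ρ(v₁² − v₂²) − ρgΔh.
P₂ = 299000 + ½·917·(1.70² − 12.7²) − 917·9.8·(+12.8) = 299000 + (-72600) − (115000) = 111000 Pa.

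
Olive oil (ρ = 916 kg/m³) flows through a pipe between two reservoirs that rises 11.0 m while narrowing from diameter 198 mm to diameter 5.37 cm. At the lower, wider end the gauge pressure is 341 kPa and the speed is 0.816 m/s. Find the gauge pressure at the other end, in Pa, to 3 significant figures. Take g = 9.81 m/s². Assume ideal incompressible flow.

The volume flow rate is constant, so v₂ = (A₁/A₂)v₁ = (308/22.6)·0.816 = 11.1 m/s.
Bernoulli: P₁ + ½ρv₁² + ρg h₁ = P₂ + ½ρv₂² + ρg h₂, so P₂ = P₁ + ½ρ(v₁² − v₂²) − ρg(h₂ − h₁).
P₂ = 341000 + ½·916·(0.816² − 11.1²) − 916·9.81·(+11.0) = 341000 + (-56100) − (98800) = 186000 Pa.

P₂ ≈ 186000 Pa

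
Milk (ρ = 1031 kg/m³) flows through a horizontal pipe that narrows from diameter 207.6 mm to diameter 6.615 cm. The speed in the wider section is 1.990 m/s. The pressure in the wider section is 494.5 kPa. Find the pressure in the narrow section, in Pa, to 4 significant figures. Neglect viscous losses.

P₂ ≈ 298500 Pa

Mass conservation (A₁v₁ = A₂v₂) gives v₂ = 1.990 × 338.5/34.37 = 19.60 m/s.
With no height change, Bernoulli's equation is P₁ + ½ρv₁² = P₂ + ½ρv₂².
P₂ = P₁ − ½ρ(v₂² − v₁²) = 494500 − ½·1031·(19.60² − 1.990²) = 494500 − 196000 = 298500 Pa.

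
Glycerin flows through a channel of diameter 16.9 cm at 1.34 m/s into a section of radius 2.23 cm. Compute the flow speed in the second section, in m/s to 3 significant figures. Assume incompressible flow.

v₂ = 19.2 m/s

By continuity, v₂ = v₁·A₁/A₂ = 1.34·(224/15.6) = 19.2 m/s.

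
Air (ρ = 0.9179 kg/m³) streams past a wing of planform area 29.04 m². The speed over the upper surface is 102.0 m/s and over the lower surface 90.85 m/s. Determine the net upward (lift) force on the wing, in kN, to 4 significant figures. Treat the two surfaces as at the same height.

From P + ½ρv² = const at equal height, P_low − P_up = ½ρ(v_up² − v_low²).
ΔP = ½·0.9179·(102.0² − 90.85²) = 986.9 Pa.
Lift = ΔP · A = 986.9 × 29.04 = 28660 N.

F ≈ 28.66 kN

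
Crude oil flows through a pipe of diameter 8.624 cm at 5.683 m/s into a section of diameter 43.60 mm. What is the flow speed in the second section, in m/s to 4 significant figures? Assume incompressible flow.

Continuity gives A₁v₁ = A₂v₂, so v₂ = (58.41 cm²)/(14.93 cm²) × 5.683 m/s = 22.23 m/s.

v₂ ≈ 22.23 m/s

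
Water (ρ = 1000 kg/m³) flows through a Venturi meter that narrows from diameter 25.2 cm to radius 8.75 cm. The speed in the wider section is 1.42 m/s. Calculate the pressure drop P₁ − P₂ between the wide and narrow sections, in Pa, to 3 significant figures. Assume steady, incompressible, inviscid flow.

ΔP ≈ 3330 Pa

Mass conservation (A₁v₁ = A₂v₂) gives v₂ = 1.42 × 499/241 = 2.94 m/s.
Along the horizontal streamline, P + ½ρv² is constant.
P₁ − P₂ = ½·1000·(2.94² − 1.42²) = ½·1000·6.65 = 3330 Pa.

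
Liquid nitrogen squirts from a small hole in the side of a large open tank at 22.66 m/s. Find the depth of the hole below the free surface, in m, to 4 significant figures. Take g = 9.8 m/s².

Torricelli: v = √(2gh), so h = v²/(2g).
h = 22.66²/(2·9.8) = 513.5/19.60 = 26.20 m.

h ≈ 26.20 m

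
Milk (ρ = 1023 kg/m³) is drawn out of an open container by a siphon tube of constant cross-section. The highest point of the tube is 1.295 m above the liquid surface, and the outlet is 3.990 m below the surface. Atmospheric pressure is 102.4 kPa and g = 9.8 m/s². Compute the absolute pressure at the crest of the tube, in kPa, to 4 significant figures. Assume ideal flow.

From the surface to the outlet (both open to atmosphere, surface at rest): v = √(2g·h_out) = √(2·9.8·3.990) = 8.843 m/s.
The bore is uniform, so the speed at the crest is the same v. Bernoulli surface→crest: P_atm = P_top + ½ρv² + ρg·h_top.
P_top = 102400 − ½·1023·8.843² − 1023·9.8·1.295 = 49420 Pa.

49.42 kPa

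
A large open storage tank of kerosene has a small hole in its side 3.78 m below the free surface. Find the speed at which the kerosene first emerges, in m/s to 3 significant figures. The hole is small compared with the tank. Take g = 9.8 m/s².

With the surface at rest and both surface and jet at atmospheric pressure, Bernoulli gives ρg h = ½ρv², so v = √(2gh) = √(2·9.8·3.78) = 8.61 m/s.

8.61 m/s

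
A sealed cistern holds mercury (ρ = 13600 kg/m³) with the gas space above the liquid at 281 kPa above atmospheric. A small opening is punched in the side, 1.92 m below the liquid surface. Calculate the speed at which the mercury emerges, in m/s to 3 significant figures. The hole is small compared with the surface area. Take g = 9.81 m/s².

Take point 1 at the surface (v₁ ≈ 0) and point 2 at the hole (at atmospheric pressure). Bernoulli: P₁ + ρg h = P_atm + ½ρv₂².
With P₁ − P_atm = 281000 Pa, v₂ = √(2gh + 2ΔP/ρ) = √(2·9.81·1.92 + 2·281000/13600) = 8.89 m/s.

v ≈ 8.89 m/s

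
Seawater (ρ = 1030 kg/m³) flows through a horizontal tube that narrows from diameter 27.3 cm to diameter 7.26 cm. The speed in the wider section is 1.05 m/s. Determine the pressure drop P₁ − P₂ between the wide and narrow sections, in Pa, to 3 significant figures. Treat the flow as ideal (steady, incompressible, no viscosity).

Mass conservation (A₁v₁ = A₂v₂) gives v₂ = 1.05 × 585/41.4 = 14.8 m/s.
Bernoulli (h₁ = h₂): P₁ − P₂ = ½ρ(v₂² − v₁²).
P₁ − P₂ = ½·1030·(14.8² − 1.05²) = ½·1030·219 = 113000 Pa.

ΔP = 113000 Pa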